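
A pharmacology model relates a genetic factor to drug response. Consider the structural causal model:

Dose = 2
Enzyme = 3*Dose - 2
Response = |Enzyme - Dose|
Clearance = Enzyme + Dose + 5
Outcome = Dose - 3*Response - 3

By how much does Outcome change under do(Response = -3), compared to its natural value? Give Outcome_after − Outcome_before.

do(Response=-3) replaces the equation Response = |Enzyme - Dose| with the constant Response = -3.
Outcome = Dose - 3*Response - 3  [with Dose=2, Response=-3]  = 8
Without intervention: Enzyme = 3*Dose - 2  [with Dose=2]  = 4; Response = |Enzyme - Dose|  [with Enzyme=4, Dose=2]  = 2; Outcome = Dose - 3*Response - 3  [with Dose=2, Response=2]  = -7.
Change = 8 − (-7) = 15.

15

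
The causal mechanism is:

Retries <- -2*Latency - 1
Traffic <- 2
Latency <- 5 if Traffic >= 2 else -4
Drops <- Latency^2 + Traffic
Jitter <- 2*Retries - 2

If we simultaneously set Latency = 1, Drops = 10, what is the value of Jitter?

Under do(Latency = 1, Drops = 10), each intervened variable's structural equation is replaced by its fixed value.
Retries = -2*Latency - 1  [with Latency=1]  = -3
Jitter = 2*Retries - 2  [with Retries=-3]  = -8

-8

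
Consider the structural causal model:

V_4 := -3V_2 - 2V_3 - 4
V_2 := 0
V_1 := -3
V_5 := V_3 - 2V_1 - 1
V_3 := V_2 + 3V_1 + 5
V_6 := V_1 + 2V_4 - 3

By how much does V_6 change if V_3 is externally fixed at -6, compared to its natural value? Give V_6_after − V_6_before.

8

The intervention breaks the incoming arrows to V_3: V_3 := V_2 + 3V_1 + 5 no longer applies, and V_3 = -6.
V_4 = -3V_2 - 2V_3 - 4  [with V_2=0, V_3=-6]  = 8
V_6 = V_1 + 2V_4 - 3  [with V_1=-3, V_4=8]  = 10
Without intervention: V_3 = V_2 + 3V_1 + 5  [with V_2=0, V_1=-3]  = -4; V_4 = -3V_2 - 2V_3 - 4  [with V_2=0, V_3=-4]  = 4; V_6 = V_1 + 2V_4 - 3  [with V_1=-3, V_4=4]  = 2.
Change = 10 − 2 = 8.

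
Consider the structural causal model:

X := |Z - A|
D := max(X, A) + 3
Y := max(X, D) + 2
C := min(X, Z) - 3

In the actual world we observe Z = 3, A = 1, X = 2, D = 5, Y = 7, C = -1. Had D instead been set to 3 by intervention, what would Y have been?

Intervening sets D = 3 and removes its equation (D := max(X, A) + 3).
X = |Z - A|  [with Z=3, A=1]  = 2
Y = max(X, D) + 2  [with X=2, D=3]  = 5

5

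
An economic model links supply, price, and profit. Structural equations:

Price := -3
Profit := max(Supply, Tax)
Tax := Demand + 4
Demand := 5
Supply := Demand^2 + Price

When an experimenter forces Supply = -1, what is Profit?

do(Supply=-1) replaces the equation Supply := Demand^2 + Price with the constant Supply = -1.
Tax = Demand + 4  [with Demand=5]  = 9
Profit = max(Supply, Tax)  [with Supply=-1, Tax=9]  = 9

9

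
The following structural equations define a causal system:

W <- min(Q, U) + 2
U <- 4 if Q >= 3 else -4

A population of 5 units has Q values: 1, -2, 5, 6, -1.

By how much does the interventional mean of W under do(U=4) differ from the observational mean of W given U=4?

-2.8

Every unit gets U=4 under the intervention. W values become 3, 0, 6, 6, 1; E[W|do(U=4)] = 3.2.
Observing U=4 restricts to units where U's equation naturally yields 4: Q ∈ {5, 6}. In that subpopulation W = 6, 6, mean 6.
Difference = 3.2 − 6 = -2.8.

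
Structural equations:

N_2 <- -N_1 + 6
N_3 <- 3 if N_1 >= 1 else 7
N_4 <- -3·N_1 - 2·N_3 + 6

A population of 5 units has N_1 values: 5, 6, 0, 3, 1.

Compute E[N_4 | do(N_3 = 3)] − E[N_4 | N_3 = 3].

do(N_3=3) breaks N_3's dependence on N_1. With N_3=3 fixed, N_4 across the units is -15, -18, 0, -9, -3, mean -9.
Conditioning on N_3=3 selects the 4 unit(s) with N_1 ∈ {5, 6, 3, 1}. Their N_4 values: -15, -18, -9, -3. Mean = -11.25.
Difference = -9 − (-11.25) = 2.25.

2.25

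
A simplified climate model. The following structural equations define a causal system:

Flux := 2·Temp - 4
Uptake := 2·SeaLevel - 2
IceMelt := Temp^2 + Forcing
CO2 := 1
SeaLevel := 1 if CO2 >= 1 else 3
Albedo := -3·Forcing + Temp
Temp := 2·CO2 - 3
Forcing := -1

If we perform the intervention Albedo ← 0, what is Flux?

Under do(Albedo=0), the mechanism Albedo := -3·Forcing + Temp is discarded; Albedo is fixed at 0.
Since Flux is not a descendant of the intervened variable, it is unaffected.
Temp = 2·CO2 - 3  [with CO2=1]  = -1
Flux = 2·Temp - 4  [with Temp=-1]  = -6

-6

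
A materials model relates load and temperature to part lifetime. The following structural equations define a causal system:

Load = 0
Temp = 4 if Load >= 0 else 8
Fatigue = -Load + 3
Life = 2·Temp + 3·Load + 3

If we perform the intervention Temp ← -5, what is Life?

-7

Under do(Temp=-5), the mechanism Temp = 4 if Load >= 0 else 8 is discarded; Temp is fixed at -5.
Life = 2·Temp + 3·Load + 3  [with Temp=-5, Load=0]  = -7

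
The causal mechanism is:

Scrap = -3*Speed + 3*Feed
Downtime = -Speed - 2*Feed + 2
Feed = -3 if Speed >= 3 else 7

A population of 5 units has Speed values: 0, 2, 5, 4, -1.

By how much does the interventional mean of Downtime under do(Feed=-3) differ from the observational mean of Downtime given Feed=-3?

do(Feed=-3) breaks Feed's dependence on Speed. With Feed=-3 fixed, Downtime across the units is 8, 6, 3, 4, 9, mean 6.
Observing Feed=-3 restricts to units where Feed's equation naturally yields -3: Speed ∈ {5, 4}. In that subpopulation Downtime = 3, 4, mean 3.5.
Difference = 6 − 3.5 = 2.5.

2.5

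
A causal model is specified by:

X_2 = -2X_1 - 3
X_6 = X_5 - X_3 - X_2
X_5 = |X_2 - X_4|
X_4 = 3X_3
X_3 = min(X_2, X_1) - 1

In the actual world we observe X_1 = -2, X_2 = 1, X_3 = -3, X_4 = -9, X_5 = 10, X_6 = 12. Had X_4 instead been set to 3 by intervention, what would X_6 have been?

4

Under do(X_4=3), the mechanism X_4 = 3X_3 is discarded; X_4 is fixed at 3.
X_2 = -2X_1 - 3  [with X_1=-2]  = 1
X_3 = min(X_2, X_1) - 1  [with X_2=1, X_1=-2]  = -3
X_5 = |X_2 - X_4|  [with X_2=1, X_4=3]  = 2
X_6 = X_5 - X_3 - X_2  [with X_5=2, X_3=-3, X_2=1]  = 4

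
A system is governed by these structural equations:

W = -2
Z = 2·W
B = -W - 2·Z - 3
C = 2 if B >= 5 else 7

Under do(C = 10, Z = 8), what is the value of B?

Setting C = 10, Z = 8 by intervention discards those variables' equations.
B = -W - 2·Z - 3  [with W=-2, Z=8]  = -17

-17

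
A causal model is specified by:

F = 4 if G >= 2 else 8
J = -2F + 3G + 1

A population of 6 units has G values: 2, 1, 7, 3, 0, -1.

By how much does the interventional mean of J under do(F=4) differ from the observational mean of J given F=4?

-6

Under do(F=4), F's equation is replaced by F=4 for every unit. Per-unit J: -1, -4, 14, 2, -7, -10. Mean = -1.
Conditioning on F=4 selects the 3 unit(s) with G ∈ {2, 7, 3}. Their J values: -1, 14, 2. Mean = 5.
Difference = -1 − 5 = -6.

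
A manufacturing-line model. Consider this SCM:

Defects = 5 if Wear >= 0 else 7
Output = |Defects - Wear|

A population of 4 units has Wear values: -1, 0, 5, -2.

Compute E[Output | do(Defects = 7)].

Under do(Defects=7), Defects's equation is replaced by Defects=7 for every unit. Per-unit Output: 8, 7, 2, 9. Mean = 6.5.

6.5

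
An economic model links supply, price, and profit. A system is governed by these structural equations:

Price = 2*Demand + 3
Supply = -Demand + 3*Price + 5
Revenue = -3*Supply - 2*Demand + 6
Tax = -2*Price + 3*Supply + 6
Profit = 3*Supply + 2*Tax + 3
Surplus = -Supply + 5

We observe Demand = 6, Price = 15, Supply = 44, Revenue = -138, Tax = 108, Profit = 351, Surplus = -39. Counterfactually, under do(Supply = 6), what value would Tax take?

-6

do(Supply=6) replaces the equation Supply = -Demand + 3*Price + 5 with the constant Supply = 6.
Price = 2*Demand + 3  [with Demand=6]  = 15
Tax = -2*Price + 3*Supply + 6  [with Price=15, Supply=6]  = -6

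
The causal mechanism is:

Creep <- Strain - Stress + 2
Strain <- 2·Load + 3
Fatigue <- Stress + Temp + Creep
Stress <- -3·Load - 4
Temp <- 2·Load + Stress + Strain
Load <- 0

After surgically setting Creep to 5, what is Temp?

The intervention breaks the incoming arrows to Creep: Creep <- Strain - Stress + 2 no longer applies, and Creep = 5.
Since Temp is not a descendant of the intervened variable, it is unaffected.
Stress = -3·Load - 4  [with Load=0]  = -4
Strain = 2·Load + 3  [with Load=0]  = 3
Temp = 2·Load + Stress + Strain  [with Load=0, Stress=-4, Strain=3]  = -1

-1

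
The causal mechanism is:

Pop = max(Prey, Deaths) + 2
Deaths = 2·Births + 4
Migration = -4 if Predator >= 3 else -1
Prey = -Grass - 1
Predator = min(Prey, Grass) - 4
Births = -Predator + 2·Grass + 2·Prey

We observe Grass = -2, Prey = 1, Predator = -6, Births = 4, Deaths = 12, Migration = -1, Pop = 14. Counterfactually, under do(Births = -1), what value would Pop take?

The intervention breaks the incoming arrows to Births: Births = -Predator + 2·Grass + 2·Prey no longer applies, and Births = -1.
Prey = -Grass - 1  [with Grass=-2]  = 1
Deaths = 2·Births + 4  [with Births=-1]  = 2
Pop = max(Prey, Deaths) + 2  [with Prey=1, Deaths=2]  = 4

4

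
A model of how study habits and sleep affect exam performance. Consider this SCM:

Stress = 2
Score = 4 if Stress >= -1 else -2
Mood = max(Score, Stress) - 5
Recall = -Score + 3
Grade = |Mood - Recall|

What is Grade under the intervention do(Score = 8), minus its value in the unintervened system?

8

do(Score=8) replaces the equation Score = 4 if Stress >= -1 else -2 with the constant Score = 8.
Mood = max(Score, Stress) - 5  [with Score=8, Stress=2]  = 3
Recall = -Score + 3  [with Score=8]  = -5
Grade = |Mood - Recall|  [with Mood=3, Recall=-5]  = 8
Without intervention: Score = 4 if Stress >= -1 else -2  [with Stress=2]  = 4; Mood = max(Score, Stress) - 5  [with Score=4, Stress=2]  = -1; Recall = -Score + 3  [with Score=4]  = -1; Grade = |Mood - Recall|  [with Mood=-1, Recall=-1]  = 0.
Change = 8 − 0 = 8.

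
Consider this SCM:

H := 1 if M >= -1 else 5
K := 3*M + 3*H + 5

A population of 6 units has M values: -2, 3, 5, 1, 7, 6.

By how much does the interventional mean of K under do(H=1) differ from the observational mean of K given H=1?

do(H=1) breaks H's dependence on M. With H=1 fixed, K across the units is 2, 17, 23, 11, 29, 26, mean 18.
Observing H=1 restricts to units where H's equation naturally yields 1: M ∈ {3, 5, 1, 7, 6}. In that subpopulation K = 17, 23, 11, 29, 26, mean 21.2.
Difference = 18 − 21.2 = -3.2.

-3.2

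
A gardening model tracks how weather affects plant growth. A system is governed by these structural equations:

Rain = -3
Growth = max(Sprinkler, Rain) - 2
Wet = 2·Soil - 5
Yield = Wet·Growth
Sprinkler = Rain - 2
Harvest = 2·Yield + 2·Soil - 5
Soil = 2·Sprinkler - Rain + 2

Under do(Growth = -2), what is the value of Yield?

30

The intervention breaks the incoming arrows to Growth: Growth = max(Sprinkler, Rain) - 2 no longer applies, and Growth = -2.
Sprinkler = Rain - 2  [with Rain=-3]  = -5
Soil = 2·Sprinkler - Rain + 2  [with Sprinkler=-5, Rain=-3]  = -5
Wet = 2·Soil - 5  [with Soil=-5]  = -15
Yield = Wet·Growth  [with Wet=-15, Growth=-2]  = 30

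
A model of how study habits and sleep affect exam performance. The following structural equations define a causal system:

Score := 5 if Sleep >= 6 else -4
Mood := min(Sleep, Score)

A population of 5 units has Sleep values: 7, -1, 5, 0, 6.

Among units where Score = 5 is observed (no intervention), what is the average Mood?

E[Mood|Score=5] averages over only the 2 units with Score=5 (Sleep = 7, 6): Mood = 5, 5, mean 5.

5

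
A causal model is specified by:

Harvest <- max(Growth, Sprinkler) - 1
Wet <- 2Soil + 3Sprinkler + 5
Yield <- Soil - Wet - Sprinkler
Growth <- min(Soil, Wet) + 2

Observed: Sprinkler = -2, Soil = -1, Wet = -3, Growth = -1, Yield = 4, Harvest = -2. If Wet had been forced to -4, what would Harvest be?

-3

The intervention breaks the incoming arrows to Wet: Wet <- 2Soil + 3Sprinkler + 5 no longer applies, and Wet = -4.
Growth = min(Soil, Wet) + 2  [with Soil=-1, Wet=-4]  = -2
Harvest = max(Growth, Sprinkler) - 1  [with Growth=-2, Sprinkler=-2]  = -3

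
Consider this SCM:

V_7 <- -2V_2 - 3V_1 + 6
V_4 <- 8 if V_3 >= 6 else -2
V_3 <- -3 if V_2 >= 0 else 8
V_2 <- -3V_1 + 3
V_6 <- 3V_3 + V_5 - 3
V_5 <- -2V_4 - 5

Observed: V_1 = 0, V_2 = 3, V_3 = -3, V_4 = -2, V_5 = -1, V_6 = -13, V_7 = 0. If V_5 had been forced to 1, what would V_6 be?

The intervention breaks the incoming arrows to V_5: V_5 <- -2V_4 - 5 no longer applies, and V_5 = 1.
V_2 = -3V_1 + 3  [with V_1=0]  = 3
V_3 = -3 if V_2 >= 0 else 8  [with V_2=3]  = -3
V_6 = 3V_3 + V_5 - 3  [with V_3=-3, V_5=1]  = -11

-11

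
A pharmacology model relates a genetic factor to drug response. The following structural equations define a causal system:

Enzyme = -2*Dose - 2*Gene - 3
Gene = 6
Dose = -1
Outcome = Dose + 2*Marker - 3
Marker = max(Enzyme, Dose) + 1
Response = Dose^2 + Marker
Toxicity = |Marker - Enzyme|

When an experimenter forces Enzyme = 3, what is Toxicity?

1

The intervention breaks the incoming arrows to Enzyme: Enzyme = -2*Dose - 2*Gene - 3 no longer applies, and Enzyme = 3.
Marker = max(Enzyme, Dose) + 1  [with Enzyme=3, Dose=-1]  = 4
Toxicity = |Marker - Enzyme|  [with Marker=4, Enzyme=3]  = 1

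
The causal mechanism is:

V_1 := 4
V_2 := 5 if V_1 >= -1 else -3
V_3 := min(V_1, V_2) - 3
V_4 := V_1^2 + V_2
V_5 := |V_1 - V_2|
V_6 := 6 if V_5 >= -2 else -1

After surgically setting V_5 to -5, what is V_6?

-1

The intervention breaks the incoming arrows to V_5: V_5 := |V_1 - V_2| no longer applies, and V_5 = -5.
V_6 = 6 if V_5 >= -2 else -1  [with V_5=-5]  = -1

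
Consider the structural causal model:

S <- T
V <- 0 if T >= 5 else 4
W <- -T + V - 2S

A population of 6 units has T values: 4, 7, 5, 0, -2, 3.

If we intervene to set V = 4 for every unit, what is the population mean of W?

-4.5

Every unit gets V=4 under the intervention. W values become -8, -17, -11, 4, 10, -5; E[W|do(V=4)] = -4.5.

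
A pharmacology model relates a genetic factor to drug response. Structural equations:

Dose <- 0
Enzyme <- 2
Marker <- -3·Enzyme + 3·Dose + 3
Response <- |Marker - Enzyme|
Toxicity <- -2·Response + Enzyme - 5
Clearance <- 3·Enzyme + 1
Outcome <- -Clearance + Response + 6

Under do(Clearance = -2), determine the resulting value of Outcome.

13

Intervening sets Clearance = -2 and removes its equation (Clearance <- 3·Enzyme + 1).
Marker = -3·Enzyme + 3·Dose + 3  [with Enzyme=2, Dose=0]  = -3
Response = |Marker - Enzyme|  [with Marker=-3, Enzyme=2]  = 5
Outcome = -Clearance + Response + 6  [with Clearance=-2, Response=5]  = 13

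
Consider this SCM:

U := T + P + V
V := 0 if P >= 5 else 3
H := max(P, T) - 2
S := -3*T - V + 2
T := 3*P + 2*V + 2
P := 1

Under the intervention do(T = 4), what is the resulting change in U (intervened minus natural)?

-7

The intervention breaks the incoming arrows to T: T := 3*P + 2*V + 2 no longer applies, and T = 4.
V = 0 if P >= 5 else 3  [with P=1]  = 3
U = T + P + V  [with T=4, P=1, V=3]  = 8
Without intervention: V = 0 if P >= 5 else 3  [with P=1]  = 3; T = 3*P + 2*V + 2  [with P=1, V=3]  = 11; U = T + P + V  [with T=11, P=1, V=3]  = 15.
Change = 8 − 15 = -7.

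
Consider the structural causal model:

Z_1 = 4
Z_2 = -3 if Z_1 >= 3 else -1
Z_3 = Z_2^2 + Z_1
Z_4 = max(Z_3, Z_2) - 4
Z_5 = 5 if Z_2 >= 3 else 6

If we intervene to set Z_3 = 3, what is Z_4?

The intervention breaks the incoming arrows to Z_3: Z_3 = Z_2^2 + Z_1 no longer applies, and Z_3 = 3.
Z_2 = -3 if Z_1 >= 3 else -1  [with Z_1=4]  = -3
Z_4 = max(Z_3, Z_2) - 4  [with Z_3=3, Z_2=-3]  = -1

-1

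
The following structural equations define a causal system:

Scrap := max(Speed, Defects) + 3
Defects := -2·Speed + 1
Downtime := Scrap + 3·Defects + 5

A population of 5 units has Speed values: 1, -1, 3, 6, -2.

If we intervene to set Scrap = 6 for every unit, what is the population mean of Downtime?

do(Scrap=6) breaks Scrap's dependence on Speed. With Scrap=6 fixed, Downtime across the units is 8, 20, -4, -22, 26, mean 5.6.

5.6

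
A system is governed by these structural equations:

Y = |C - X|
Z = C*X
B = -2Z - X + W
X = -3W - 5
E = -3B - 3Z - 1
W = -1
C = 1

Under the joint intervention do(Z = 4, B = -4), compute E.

Under do(Z = 4, B = -4), each intervened variable's structural equation is replaced by its fixed value.
E = -3B - 3Z - 1  [with B=-4, Z=4]  = -1

-1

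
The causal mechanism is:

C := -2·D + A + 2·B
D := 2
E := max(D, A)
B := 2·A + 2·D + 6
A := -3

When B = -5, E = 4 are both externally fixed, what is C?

The joint intervention fixes B = -5, E = 4, removing each variable's own equation.
C = -2·D + A + 2·B  [with D=2, A=-3, B=-5]  = -17

-17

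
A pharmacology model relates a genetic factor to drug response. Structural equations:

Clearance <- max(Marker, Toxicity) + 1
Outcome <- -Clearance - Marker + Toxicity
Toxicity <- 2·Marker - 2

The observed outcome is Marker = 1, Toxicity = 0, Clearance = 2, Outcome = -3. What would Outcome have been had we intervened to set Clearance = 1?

-2

The intervention breaks the incoming arrows to Clearance: Clearance <- max(Marker, Toxicity) + 1 no longer applies, and Clearance = 1.
Toxicity = 2·Marker - 2  [with Marker=1]  = 0
Outcome = -Clearance - Marker + Toxicity  [with Clearance=1, Marker=1, Toxicity=0]  = -2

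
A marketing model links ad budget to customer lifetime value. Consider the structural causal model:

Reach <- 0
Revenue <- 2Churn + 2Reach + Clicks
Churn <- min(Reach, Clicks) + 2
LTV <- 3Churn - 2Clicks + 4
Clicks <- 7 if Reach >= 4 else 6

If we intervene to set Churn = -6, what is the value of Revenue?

-6

The intervention breaks the incoming arrows to Churn: Churn <- min(Reach, Clicks) + 2 no longer applies, and Churn = -6.
Clicks = 7 if Reach >= 4 else 6  [with Reach=0]  = 6
Revenue = 2Churn + 2Reach + Clicks  [with Churn=-6, Reach=0, Clicks=6]  = -6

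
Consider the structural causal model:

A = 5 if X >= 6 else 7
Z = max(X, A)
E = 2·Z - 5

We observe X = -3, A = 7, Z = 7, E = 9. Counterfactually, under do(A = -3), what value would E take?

Under do(A=-3), the mechanism A = 5 if X >= 6 else 7 is discarded; A is fixed at -3.
Z = max(X, A)  [with X=-3, A=-3]  = -3
E = 2·Z - 5  [with Z=-3]  = -11

-11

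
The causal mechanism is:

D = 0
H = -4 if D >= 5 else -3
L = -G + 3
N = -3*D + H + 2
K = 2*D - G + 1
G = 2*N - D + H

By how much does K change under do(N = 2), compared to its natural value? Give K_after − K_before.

do(N=2) replaces the equation N = -3*D + H + 2 with the constant N = 2.
H = -4 if D >= 5 else -3  [with D=0]  = -3
G = 2*N - D + H  [with N=2, D=0, H=-3]  = 1
K = 2*D - G + 1  [with D=0, G=1]  = 0
Without intervention: H = -4 if D >= 5 else -3  [with D=0]  = -3; N = -3*D + H + 2  [with D=0, H=-3]  = -1; G = 2*N - D + H  [with N=-1, D=0, H=-3]  = -5; K = 2*D - G + 1  [with D=0, G=-5]  = 6.
Change = 0 − 6 = -6.

-6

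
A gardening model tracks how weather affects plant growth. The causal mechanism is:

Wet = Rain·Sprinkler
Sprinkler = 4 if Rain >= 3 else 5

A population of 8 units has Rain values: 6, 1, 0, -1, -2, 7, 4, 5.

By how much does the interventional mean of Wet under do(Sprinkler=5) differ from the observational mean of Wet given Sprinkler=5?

15

The intervention sets Sprinkler=5 in all 8 units regardless of Rain. Recomputing Wet per unit gives 30, 5, 0, -5, -10, 35, 20, 25; average 12.5.
Observing Sprinkler=5 restricts to units where Sprinkler's equation naturally yields 5: Rain ∈ {1, 0, -1, -2}. In that subpopulation Wet = 5, 0, -5, -10, mean -2.5.
Difference = 12.5 − (-2.5) = 15.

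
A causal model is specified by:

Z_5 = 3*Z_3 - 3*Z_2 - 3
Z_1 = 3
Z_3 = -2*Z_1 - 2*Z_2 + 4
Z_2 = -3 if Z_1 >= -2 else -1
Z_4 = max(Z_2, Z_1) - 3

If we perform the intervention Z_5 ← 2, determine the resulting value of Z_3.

do(Z_5=2) replaces the equation Z_5 = 3*Z_3 - 3*Z_2 - 3 with the constant Z_5 = 2.
Z_3 is not downstream of the intervention, so its value is determined by the original equations.
Z_2 = -3 if Z_1 >= -2 else -1  [with Z_1=3]  = -3
Z_3 = -2*Z_1 - 2*Z_2 + 4  [with Z_1=3, Z_2=-3]  = 4

4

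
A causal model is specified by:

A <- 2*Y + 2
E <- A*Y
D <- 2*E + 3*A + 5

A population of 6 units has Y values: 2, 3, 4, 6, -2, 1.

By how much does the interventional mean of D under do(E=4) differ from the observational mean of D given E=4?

Every unit gets E=4 under the intervention. D values become 31, 37, 43, 55, 7, 25; E[D|do(E=4)] = 33.
Conditioning on E=4 selects the 2 unit(s) with Y ∈ {-2, 1}. Their D values: 7, 25. Mean = 16.
Difference = 33 − 16 = 17.

17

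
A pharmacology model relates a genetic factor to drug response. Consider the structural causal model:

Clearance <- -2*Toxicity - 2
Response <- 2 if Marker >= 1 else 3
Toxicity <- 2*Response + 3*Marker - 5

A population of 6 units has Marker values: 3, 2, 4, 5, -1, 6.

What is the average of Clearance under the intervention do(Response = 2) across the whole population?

-19

The intervention sets Response=2 in all 6 units regardless of Marker. Recomputing Clearance per unit gives -18, -12, -24, -30, 6, -36; average -19.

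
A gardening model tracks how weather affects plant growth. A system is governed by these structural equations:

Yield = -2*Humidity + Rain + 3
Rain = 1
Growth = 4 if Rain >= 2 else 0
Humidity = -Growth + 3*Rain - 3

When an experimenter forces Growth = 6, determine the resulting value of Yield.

Under do(Growth=6), the mechanism Growth = 4 if Rain >= 2 else 0 is discarded; Growth is fixed at 6.
Humidity = -Growth + 3*Rain - 3  [with Growth=6, Rain=1]  = -6
Yield = -2*Humidity + Rain + 3  [with Humidity=-6, Rain=1]  = 16

16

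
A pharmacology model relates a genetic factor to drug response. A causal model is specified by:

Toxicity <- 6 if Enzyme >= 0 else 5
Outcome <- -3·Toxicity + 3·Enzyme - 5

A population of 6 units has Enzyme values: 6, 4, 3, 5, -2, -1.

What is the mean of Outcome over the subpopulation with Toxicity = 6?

Observing Toxicity=6 restricts to units where Toxicity's equation naturally yields 6: Enzyme ∈ {6, 4, 3, 5}. In that subpopulation Outcome = -5, -11, -14, -8, mean -9.5.

-9.5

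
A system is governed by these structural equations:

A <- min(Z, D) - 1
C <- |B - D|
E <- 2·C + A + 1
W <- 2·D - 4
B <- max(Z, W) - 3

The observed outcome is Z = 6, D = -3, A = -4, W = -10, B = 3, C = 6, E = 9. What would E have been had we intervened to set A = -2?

11

The intervention breaks the incoming arrows to A: A <- min(Z, D) - 1 no longer applies, and A = -2.
W = 2·D - 4  [with D=-3]  = -10
B = max(Z, W) - 3  [with Z=6, W=-10]  = 3
C = |B - D|  [with B=3, D=-3]  = 6
E = 2·C + A + 1  [with C=6, A=-2]  = 11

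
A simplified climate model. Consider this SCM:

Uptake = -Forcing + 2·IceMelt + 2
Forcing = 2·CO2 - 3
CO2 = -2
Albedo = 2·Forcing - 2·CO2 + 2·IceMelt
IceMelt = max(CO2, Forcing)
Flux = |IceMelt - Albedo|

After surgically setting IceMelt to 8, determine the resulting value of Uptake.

The intervention breaks the incoming arrows to IceMelt: IceMelt = max(CO2, Forcing) no longer applies, and IceMelt = 8.
Forcing = 2·CO2 - 3  [with CO2=-2]  = -7
Uptake = -Forcing + 2·IceMelt + 2  [with Forcing=-7, IceMelt=8]  = 25

25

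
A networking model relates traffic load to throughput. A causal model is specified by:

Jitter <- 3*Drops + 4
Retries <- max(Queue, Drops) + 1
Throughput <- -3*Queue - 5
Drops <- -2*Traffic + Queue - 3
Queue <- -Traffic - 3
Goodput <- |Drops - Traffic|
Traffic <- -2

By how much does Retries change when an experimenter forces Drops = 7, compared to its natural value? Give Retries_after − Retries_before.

7

The intervention breaks the incoming arrows to Drops: Drops <- -2*Traffic + Queue - 3 no longer applies, and Drops = 7.
Queue = -Traffic - 3  [with Traffic=-2]  = -1
Retries = max(Queue, Drops) + 1  [with Queue=-1, Drops=7]  = 8
Without intervention: Queue = -Traffic - 3  [with Traffic=-2]  = -1; Drops = -2*Traffic + Queue - 3  [with Traffic=-2, Queue=-1]  = 0; Retries = max(Queue, Drops) + 1  [with Queue=-1, Drops=0]  = 1.
Change = 8 − 1 = 7.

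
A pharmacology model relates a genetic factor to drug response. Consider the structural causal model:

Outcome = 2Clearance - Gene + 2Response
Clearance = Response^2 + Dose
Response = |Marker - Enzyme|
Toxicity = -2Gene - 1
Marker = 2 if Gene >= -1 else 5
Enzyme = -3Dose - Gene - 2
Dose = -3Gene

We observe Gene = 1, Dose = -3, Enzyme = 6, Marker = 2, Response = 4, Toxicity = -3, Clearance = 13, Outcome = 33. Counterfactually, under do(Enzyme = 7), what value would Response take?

do(Enzyme=7) replaces the equation Enzyme = -3Dose - Gene - 2 with the constant Enzyme = 7.
Marker = 2 if Gene >= -1 else 5  [with Gene=1]  = 2
Response = |Marker - Enzyme|  [with Marker=2, Enzyme=7]  = 5

5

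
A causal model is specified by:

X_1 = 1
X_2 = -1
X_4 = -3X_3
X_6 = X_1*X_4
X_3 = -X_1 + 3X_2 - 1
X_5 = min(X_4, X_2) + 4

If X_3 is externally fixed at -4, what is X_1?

1

Under do(X_3=-4), the mechanism X_3 = -X_1 + 3X_2 - 1 is discarded; X_3 is fixed at -4.
X_1 is not downstream of the intervention, so its value is determined by the original equations.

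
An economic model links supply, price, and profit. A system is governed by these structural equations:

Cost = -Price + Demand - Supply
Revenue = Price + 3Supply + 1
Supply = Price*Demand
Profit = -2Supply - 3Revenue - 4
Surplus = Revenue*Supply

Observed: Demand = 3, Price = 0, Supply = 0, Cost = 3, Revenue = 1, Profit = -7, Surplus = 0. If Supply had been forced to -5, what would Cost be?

The intervention breaks the incoming arrows to Supply: Supply = Price*Demand no longer applies, and Supply = -5.
Cost = -Price + Demand - Supply  [with Price=0, Demand=3, Supply=-5]  = 8

8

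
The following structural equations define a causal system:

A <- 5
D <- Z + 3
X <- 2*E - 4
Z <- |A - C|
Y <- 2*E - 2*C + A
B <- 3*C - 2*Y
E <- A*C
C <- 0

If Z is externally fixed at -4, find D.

Under do(Z=-4), the mechanism Z <- |A - C| is discarded; Z is fixed at -4.
D = Z + 3  [with Z=-4]  = -1

-1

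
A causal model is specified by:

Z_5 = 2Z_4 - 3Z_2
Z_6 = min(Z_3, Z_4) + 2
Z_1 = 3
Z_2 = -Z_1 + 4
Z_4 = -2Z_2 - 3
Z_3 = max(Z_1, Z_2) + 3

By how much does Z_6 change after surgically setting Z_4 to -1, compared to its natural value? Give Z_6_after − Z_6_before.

4

Under do(Z_4=-1), the mechanism Z_4 = -2Z_2 - 3 is discarded; Z_4 is fixed at -1.
Z_2 = -Z_1 + 4  [with Z_1=3]  = 1
Z_3 = max(Z_1, Z_2) + 3  [with Z_1=3, Z_2=1]  = 6
Z_6 = min(Z_3, Z_4) + 2  [with Z_3=6, Z_4=-1]  = 1
Without intervention: Z_2 = -Z_1 + 4  [with Z_1=3]  = 1; Z_3 = max(Z_1, Z_2) + 3  [with Z_1=3, Z_2=1]  = 6; Z_4 = -2Z_2 - 3  [with Z_2=1]  = -5; Z_6 = min(Z_3, Z_4) + 2  [with Z_3=6, Z_4=-5]  = -3.
Change = 1 − (-3) = 4.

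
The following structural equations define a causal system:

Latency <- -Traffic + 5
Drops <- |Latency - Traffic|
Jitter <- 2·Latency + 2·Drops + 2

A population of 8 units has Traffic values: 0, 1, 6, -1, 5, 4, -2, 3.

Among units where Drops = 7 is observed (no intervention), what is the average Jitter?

Conditioning on Drops=7 selects the 2 unit(s) with Traffic ∈ {6, -1}. Their Jitter values: 14, 28. Mean = 21.

21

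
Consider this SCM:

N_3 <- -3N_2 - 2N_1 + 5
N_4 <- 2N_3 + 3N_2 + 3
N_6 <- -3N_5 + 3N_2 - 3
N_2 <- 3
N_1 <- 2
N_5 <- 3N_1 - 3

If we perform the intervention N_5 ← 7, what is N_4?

-4

The intervention breaks the incoming arrows to N_5: N_5 <- 3N_1 - 3 no longer applies, and N_5 = 7.
Since N_4 is not a descendant of the intervened variable, it is unaffected.
N_3 = -3N_2 - 2N_1 + 5  [with N_2=3, N_1=2]  = -8
N_4 = 2N_3 + 3N_2 + 3  [with N_3=-8, N_2=3]  = -4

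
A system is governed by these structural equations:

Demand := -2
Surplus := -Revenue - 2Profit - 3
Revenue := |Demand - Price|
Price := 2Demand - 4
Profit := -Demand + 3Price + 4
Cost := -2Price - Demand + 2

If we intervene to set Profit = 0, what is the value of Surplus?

The intervention breaks the incoming arrows to Profit: Profit := -Demand + 3Price + 4 no longer applies, and Profit = 0.
Price = 2Demand - 4  [with Demand=-2]  = -8
Revenue = |Demand - Price|  [with Demand=-2, Price=-8]  = 6
Surplus = -Revenue - 2Profit - 3  [with Revenue=6, Profit=0]  = -9

-9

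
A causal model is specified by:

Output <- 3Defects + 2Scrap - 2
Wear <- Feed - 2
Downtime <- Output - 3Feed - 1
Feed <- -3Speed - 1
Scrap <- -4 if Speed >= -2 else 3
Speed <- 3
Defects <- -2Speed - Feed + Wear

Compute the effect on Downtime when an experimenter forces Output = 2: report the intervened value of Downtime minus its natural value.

36

Intervening sets Output = 2 and removes its equation (Output <- 3Defects + 2Scrap - 2).
Feed = -3Speed - 1  [with Speed=3]  = -10
Downtime = Output - 3Feed - 1  [with Output=2, Feed=-10]  = 31
Without intervention: Feed = -3Speed - 1  [with Speed=3]  = -10; Wear = Feed - 2  [with Feed=-10]  = -12; Defects = -2Speed - Feed + Wear  [with Speed=3, Feed=-10, Wear=-12]  = -8; Scrap = -4 if Speed >= -2 else 3  [with Speed=3]  = -4; Output = 3Defects + 2Scrap - 2  [with Defects=-8, Scrap=-4]  = -34; Downtime = Output - 3Feed - 1  [with Output=-34, Feed=-10]  = -5.
Change = 31 − (-5) = 36.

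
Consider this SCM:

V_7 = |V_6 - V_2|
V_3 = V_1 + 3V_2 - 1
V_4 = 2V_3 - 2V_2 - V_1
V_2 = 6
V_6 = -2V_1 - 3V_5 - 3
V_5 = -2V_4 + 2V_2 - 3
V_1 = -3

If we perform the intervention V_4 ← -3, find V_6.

Under do(V_4=-3), the mechanism V_4 = 2V_3 - 2V_2 - V_1 is discarded; V_4 is fixed at -3.
V_5 = -2V_4 + 2V_2 - 3  [with V_4=-3, V_2=6]  = 15
V_6 = -2V_1 - 3V_5 - 3  [with V_1=-3, V_5=15]  = -42

-42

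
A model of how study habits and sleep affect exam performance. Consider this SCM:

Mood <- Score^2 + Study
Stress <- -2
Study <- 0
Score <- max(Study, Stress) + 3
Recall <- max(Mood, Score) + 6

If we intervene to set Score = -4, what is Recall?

22

do(Score=-4) replaces the equation Score <- max(Study, Stress) + 3 with the constant Score = -4.
Mood = Score^2 + Study  [with Score=-4, Study=0]  = 16
Recall = max(Mood, Score) + 6  [with Mood=16, Score=-4]  = 22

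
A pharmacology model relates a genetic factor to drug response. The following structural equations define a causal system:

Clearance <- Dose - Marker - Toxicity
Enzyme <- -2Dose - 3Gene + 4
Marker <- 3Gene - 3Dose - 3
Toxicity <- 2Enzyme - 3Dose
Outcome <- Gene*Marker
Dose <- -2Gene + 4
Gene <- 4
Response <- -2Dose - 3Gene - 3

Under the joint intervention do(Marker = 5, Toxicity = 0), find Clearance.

Setting Marker = 5, Toxicity = 0 by intervention discards those variables' equations.
Dose = -2Gene + 4  [with Gene=4]  = -4
Clearance = Dose - Marker - Toxicity  [with Dose=-4, Marker=5, Toxicity=0]  = -9

-9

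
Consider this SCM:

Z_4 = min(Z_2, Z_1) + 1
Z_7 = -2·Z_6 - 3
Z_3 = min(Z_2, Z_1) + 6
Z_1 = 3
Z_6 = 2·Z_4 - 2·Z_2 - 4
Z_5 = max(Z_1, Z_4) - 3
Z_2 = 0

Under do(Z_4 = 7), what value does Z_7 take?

-23

The intervention breaks the incoming arrows to Z_4: Z_4 = min(Z_2, Z_1) + 1 no longer applies, and Z_4 = 7.
Z_6 = 2·Z_4 - 2·Z_2 - 4  [with Z_4=7, Z_2=0]  = 10
Z_7 = -2·Z_6 - 3  [with Z_6=10]  = -23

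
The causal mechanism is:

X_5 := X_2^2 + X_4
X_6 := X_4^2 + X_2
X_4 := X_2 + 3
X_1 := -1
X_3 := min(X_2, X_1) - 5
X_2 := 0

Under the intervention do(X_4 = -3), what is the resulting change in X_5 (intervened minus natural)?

-6

Intervening sets X_4 = -3 and removes its equation (X_4 := X_2 + 3).
X_5 = X_2^2 + X_4  [with X_2=0, X_4=-3]  = -3
Without intervention: X_4 = X_2 + 3  [with X_2=0]  = 3; X_5 = X_2^2 + X_4  [with X_2=0, X_4=3]  = 3.
Change = -3 − 3 = -6.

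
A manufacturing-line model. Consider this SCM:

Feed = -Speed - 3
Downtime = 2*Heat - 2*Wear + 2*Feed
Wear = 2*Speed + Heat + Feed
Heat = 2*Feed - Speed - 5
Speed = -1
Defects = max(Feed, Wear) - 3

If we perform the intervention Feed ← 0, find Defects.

do(Feed=0) replaces the equation Feed = -Speed - 3 with the constant Feed = 0.
Heat = 2*Feed - Speed - 5  [with Feed=0, Speed=-1]  = -4
Wear = 2*Speed + Heat + Feed  [with Speed=-1, Heat=-4, Feed=0]  = -6
Defects = max(Feed, Wear) - 3  [with Feed=0, Wear=-6]  = -3

-3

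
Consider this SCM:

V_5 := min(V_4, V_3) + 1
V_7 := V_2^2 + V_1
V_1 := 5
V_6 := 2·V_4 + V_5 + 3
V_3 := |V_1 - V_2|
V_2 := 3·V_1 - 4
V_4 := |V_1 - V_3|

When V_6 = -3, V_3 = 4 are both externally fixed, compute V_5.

Under do(V_6 = -3, V_3 = 4), each intervened variable's structural equation is replaced by its fixed value.
V_4 = |V_1 - V_3|  [with V_1=5, V_3=4]  = 1
V_5 = min(V_4, V_3) + 1  [with V_4=1, V_3=4]  = 2

2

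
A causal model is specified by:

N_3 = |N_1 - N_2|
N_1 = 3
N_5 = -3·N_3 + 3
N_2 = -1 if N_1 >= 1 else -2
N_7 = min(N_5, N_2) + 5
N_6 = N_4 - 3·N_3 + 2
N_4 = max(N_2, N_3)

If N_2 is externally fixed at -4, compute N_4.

Under do(N_2=-4), the mechanism N_2 = -1 if N_1 >= 1 else -2 is discarded; N_2 is fixed at -4.
N_3 = |N_1 - N_2|  [with N_1=3, N_2=-4]  = 7
N_4 = max(N_2, N_3)  [with N_2=-4, N_3=7]  = 7

7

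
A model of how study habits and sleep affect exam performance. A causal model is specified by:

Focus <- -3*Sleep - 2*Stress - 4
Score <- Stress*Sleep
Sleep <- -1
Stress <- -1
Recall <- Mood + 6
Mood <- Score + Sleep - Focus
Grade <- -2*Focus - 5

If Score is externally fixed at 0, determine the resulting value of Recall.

4

Under do(Score=0), the mechanism Score <- Stress*Sleep is discarded; Score is fixed at 0.
Focus = -3*Sleep - 2*Stress - 4  [with Sleep=-1, Stress=-1]  = 1
Mood = Score + Sleep - Focus  [with Score=0, Sleep=-1, Focus=1]  = -2
Recall = Mood + 6  [with Mood=-2]  = 4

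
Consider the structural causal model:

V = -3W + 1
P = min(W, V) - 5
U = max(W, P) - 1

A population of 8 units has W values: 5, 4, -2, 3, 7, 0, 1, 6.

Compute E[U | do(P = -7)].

Every unit gets P=-7 under the intervention. U values become 4, 3, -3, 2, 6, -1, 0, 5; E[U|do(P=-7)] = 2.

2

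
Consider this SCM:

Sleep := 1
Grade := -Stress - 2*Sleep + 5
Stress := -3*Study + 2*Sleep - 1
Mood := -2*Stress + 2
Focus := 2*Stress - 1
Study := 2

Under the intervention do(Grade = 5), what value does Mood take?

12

do(Grade=5) replaces the equation Grade := -Stress - 2*Sleep + 5 with the constant Grade = 5.
Since Mood is not a descendant of the intervened variable, it is unaffected.
Stress = -3*Study + 2*Sleep - 1  [with Study=2, Sleep=1]  = -5
Mood = -2*Stress + 2  [with Stress=-5]  = 12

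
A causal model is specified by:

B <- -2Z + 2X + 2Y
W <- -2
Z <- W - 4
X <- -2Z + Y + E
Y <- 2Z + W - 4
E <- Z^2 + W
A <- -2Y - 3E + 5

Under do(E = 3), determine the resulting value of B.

The intervention breaks the incoming arrows to E: E <- Z^2 + W no longer applies, and E = 3.
Z = W - 4  [with W=-2]  = -6
Y = 2Z + W - 4  [with Z=-6, W=-2]  = -18
X = -2Z + Y + E  [with Z=-6, Y=-18, E=3]  = -3
B = -2Z + 2X + 2Y  [with Z=-6, X=-3, Y=-18]  = -30

-30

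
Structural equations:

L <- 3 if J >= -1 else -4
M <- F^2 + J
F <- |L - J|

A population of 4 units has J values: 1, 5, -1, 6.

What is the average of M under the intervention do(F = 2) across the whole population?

Under do(F=2), F's equation is replaced by F=2 for every unit. Per-unit M: 5, 9, 3, 10. Mean = 6.75.

6.75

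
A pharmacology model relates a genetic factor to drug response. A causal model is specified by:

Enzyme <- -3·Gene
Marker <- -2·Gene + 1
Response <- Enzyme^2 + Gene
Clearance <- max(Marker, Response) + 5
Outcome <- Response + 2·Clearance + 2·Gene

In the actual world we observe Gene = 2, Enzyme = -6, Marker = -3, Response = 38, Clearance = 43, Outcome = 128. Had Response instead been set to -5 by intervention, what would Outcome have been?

3

Under do(Response=-5), the mechanism Response <- Enzyme^2 + Gene is discarded; Response is fixed at -5.
Marker = -2·Gene + 1  [with Gene=2]  = -3
Clearance = max(Marker, Response) + 5  [with Marker=-3, Response=-5]  = 2
Outcome = Response + 2·Clearance + 2·Gene  [with Response=-5, Clearance=2, Gene=2]  = 3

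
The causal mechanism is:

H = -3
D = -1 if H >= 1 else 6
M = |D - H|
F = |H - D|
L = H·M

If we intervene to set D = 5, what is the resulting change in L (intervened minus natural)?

do(D=5) replaces the equation D = -1 if H >= 1 else 6 with the constant D = 5.
M = |D - H|  [with D=5, H=-3]  = 8
L = H·M  [with H=-3, M=8]  = -24
Without intervention: D = -1 if H >= 1 else 6  [with H=-3]  = 6; M = |D - H|  [with D=6, H=-3]  = 9; L = H·M  [with H=-3, M=9]  = -27.
Change = -24 − (-27) = 3.

3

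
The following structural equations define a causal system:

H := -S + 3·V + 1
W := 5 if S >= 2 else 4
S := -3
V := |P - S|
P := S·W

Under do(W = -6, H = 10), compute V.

The joint intervention fixes W = -6, H = 10, removing each variable's own equation.
P = S·W  [with S=-3, W=-6]  = 18
V = |P - S|  [with P=18, S=-3]  = 21

21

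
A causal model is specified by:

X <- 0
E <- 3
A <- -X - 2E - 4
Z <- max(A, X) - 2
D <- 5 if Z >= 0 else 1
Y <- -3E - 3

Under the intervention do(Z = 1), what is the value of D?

5

Under do(Z=1), the mechanism Z <- max(A, X) - 2 is discarded; Z is fixed at 1.
D = 5 if Z >= 0 else 1  [with Z=1]  = 5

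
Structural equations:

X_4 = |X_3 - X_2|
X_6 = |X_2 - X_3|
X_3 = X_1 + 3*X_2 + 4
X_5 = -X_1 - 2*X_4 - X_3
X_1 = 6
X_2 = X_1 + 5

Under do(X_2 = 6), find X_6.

Under do(X_2=6), the mechanism X_2 = X_1 + 5 is discarded; X_2 is fixed at 6.
X_3 = X_1 + 3*X_2 + 4  [with X_1=6, X_2=6]  = 28
X_6 = |X_2 - X_3|  [with X_2=6, X_3=28]  = 22

22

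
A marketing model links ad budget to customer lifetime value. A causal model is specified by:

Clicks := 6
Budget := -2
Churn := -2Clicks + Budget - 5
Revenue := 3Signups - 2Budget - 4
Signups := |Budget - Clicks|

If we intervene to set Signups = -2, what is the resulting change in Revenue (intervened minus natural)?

do(Signups=-2) replaces the equation Signups := |Budget - Clicks| with the constant Signups = -2.
Revenue = 3Signups - 2Budget - 4  [with Signups=-2, Budget=-2]  = -6
Without intervention: Signups = |Budget - Clicks|  [with Budget=-2, Clicks=6]  = 8; Revenue = 3Signups - 2Budget - 4  [with Signups=8, Budget=-2]  = 24.
Change = -6 − 24 = -30.

-30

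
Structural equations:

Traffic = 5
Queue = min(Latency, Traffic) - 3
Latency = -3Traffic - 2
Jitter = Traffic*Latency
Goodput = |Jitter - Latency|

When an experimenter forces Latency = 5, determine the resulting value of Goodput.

20

do(Latency=5) replaces the equation Latency = -3Traffic - 2 with the constant Latency = 5.
Jitter = Traffic*Latency  [with Traffic=5, Latency=5]  = 25
Goodput = |Jitter - Latency|  [with Jitter=25, Latency=5]  = 20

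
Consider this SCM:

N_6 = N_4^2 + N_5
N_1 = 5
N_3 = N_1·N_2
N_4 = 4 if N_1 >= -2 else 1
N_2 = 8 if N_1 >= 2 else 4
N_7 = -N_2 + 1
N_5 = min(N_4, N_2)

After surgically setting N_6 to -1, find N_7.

Intervening sets N_6 = -1 and removes its equation (N_6 = N_4^2 + N_5).
No directed path runs from N_6 to N_7, so N_7 keeps its natural value.
N_2 = 8 if N_1 >= 2 else 4  [with N_1=5]  = 8
N_7 = -N_2 + 1  [with N_2=8]  = -7

-7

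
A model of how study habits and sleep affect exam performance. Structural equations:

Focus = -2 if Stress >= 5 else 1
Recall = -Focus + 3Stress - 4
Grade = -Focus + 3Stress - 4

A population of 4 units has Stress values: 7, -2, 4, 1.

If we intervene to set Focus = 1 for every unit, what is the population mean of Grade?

2.5

Under do(Focus=1), Focus's equation is replaced by Focus=1 for every unit. Per-unit Grade: 16, -11, 7, -2. Mean = 2.5.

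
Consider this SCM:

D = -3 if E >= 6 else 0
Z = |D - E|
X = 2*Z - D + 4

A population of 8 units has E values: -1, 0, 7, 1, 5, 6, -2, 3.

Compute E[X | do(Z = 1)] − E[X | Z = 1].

0.75

do(Z=1) breaks Z's dependence on E. With Z=1 fixed, X across the units is 6, 6, 9, 6, 6, 9, 6, 6, mean 6.75.
Observing Z=1 restricts to units where Z's equation naturally yields 1: E ∈ {-1, 1}. In that subpopulation X = 6, 6, mean 6.
Difference = 6.75 − 6 = 0.75.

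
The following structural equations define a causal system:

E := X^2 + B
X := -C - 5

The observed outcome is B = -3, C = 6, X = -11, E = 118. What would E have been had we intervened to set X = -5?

The intervention breaks the incoming arrows to X: X := -C - 5 no longer applies, and X = -5.
E = X^2 + B  [with X=-5, B=-3]  = 22

22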